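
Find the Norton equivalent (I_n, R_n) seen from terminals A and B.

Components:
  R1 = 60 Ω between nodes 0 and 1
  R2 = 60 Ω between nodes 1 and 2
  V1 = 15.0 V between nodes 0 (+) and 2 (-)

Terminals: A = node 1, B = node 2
Find the Thévenin equivalent first; then I_n = V_th/R_th and R_n = R_th.
Step 1 — V_th is the open-circuit voltage V_A - V_B (nothing connected across the terminals).
Nodal analysis, taking node 2 as the 0 V reference.
Source V1 fixes V_0 = 15 V.
KCL at each unknown node (sum of currents leaving = 0; resistances in Ω):
  Node 1: (V_1 - 15)/60 + (V_1 - 0)/60 = 0
Collecting terms: 0.03333 × V_1 = 0.25  =>  V_1 = 7.5 V
V_th = V_1 - V_2 = 7.5 - 0 = 7.5 V
Step 2 — R_th: zero the source — replace V1 by a short circuit (node 2 merges into node 0) — and find the resistance seen between A (node 1) and B (node 0).
Reduce the network between node 1 (A) and node 0 (B) by series/parallel combination:
  Rp1 = R1 ‖ R2 (parallel, both between nodes 0 and 1) = 1/(1/60 + 1/60) = 30 Ω
R_th = 30 Ω
I_n = V_th/R_th = 7.5/30 = 0.25 A, and R_n = R_th = 30 Ω

Final answer: I_n = 0.25 A, R_n = 30 Ω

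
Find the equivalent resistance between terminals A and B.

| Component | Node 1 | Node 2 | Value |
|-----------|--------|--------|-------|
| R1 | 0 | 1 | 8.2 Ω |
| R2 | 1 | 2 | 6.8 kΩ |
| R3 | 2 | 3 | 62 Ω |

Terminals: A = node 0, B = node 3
Reduce the network between node 0 (A) and node 3 (B) by series/parallel combination:
  Rs1 = R1 + R2 (series, joined only at node 1) = 8.2 + 6800 = 6808 Ω
  Rs2 = R3 + Rs1 (series, joined only at node 2) = 62 + 6808 = 6870 Ω
R_eq = 6.87 kΩ

Final answer: 6.87 kΩ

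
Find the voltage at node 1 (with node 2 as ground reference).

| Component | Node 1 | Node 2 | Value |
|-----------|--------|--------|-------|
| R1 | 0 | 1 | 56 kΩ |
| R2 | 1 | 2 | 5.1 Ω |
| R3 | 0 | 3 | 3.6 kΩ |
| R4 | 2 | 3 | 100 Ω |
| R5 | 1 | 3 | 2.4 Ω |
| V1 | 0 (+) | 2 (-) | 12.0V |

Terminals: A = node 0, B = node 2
Nodal analysis, taking node 2 as the 0 V reference.
Source V1 fixes V_0 = 12 V.
KCL at each unknown node (sum of currents leaving = 0; resistances in Ω):
  Node 1: (V_1 - 12)/56000 + (V_1 - 0)/5.1 + (V_1 - V_3)/2.4 = 0
  Node 3: (V_3 - 12)/3600 + (V_3 - 0)/100 + (V_3 - V_1)/2.4 = 0
Collecting terms (coefficients in siemens):
  0.6128·V_1 - 0.4167·V_3 = 0.0002143
  0.4269·V_3 - 0.4167·V_1 = 0.003333
Determinant D = (0.6128)(0.4269) - (-0.4167)(-0.4167) = 0.088
V_1 = [(0.0002143)(0.4269) - (-0.4167)(0.003333)]/D = 0.01682 V
V_3 = [(0.6128)(0.003333) - (0.0002143)(-0.4167)]/D = 0.02422 V
The requested potential is V_1 = 0.01682 V.

Final answer: V_1 = 0.01682 V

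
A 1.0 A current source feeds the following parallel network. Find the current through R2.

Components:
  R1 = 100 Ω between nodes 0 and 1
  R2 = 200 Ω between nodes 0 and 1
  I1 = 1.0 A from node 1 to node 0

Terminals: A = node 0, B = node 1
All resistors sit directly between nodes 0 and 1, so they are in parallel and share one voltage V; the full source current 1 A splits among them.
1/R_par = 1/100 + 1/200 = 0.015 S  =>  R_par = 66.67 Ω
V = I × R_par = 1 × 66.67 = 66.67 V
I_R2 = V/R2 = 66.67/200 = 0.3333 A

Final answer: 0.3333 A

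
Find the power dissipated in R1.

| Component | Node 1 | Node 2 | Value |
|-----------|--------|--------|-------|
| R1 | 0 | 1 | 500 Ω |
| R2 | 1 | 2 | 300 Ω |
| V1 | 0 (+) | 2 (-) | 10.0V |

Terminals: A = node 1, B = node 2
Nodal analysis, taking node 2 as the 0 V reference.
Source V1 fixes V_0 = 10 V.
KCL at each unknown node (sum of currents leaving = 0; resistances in Ω):
  Node 1: (V_1 - 10)/500 + (V_1 - 0)/300 = 0
Collecting terms: 0.005333 × V_1 = 0.02  =>  V_1 = 3.75 V
I_R1 = (V_0 - V_1)/R1 = (10 - 3.75)/500 = 0.0125 A
P_R1 = I_R1² × R1 = (0.0125)² × 500 = 0.07812 W

Final answer: 0.07812 W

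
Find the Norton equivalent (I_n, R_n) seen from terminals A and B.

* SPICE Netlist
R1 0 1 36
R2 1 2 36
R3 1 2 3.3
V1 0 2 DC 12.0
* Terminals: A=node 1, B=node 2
Find the Thévenin equivalent first; then I_n = V_th/R_th and R_n = R_th.
Step 1 — V_th is the open-circuit voltage V_A - V_B (nothing connected across the terminals).
Nodal analysis, taking node 2 as the 0 V reference.
Source V1 fixes V_0 = 12 V.
KCL at each unknown node (sum of currents leaving = 0; resistances in Ω):
  Node 1: (V_1 - 12)/36 + (V_1 - 0)/36 + (V_1 - 0)/3.3 = 0
Collecting terms: 0.3586 × V_1 = 0.3333  =>  V_1 = 0.9296 V
V_th = V_1 - V_2 = 0.9296 - 0 = 0.9296 V
Step 2 — R_th: zero the source — replace V1 by a short circuit (node 2 merges into node 0) — and find the resistance seen between A (node 1) and B (node 0).
Reduce the network between node 1 (A) and node 0 (B) by series/parallel combination:
  Rp1 = R1 ‖ R2 ‖ R3 (parallel, all between nodes 0 and 1) = 1/(1/36 + 1/36 + 1/3.3) = 2.789 Ω
R_th = 2.789 Ω
I_n = V_th/R_th = 0.9296/2.789 = 0.3333 A, and R_n = R_th = 2.789 Ω

Final answer: I_n = 0.3333 A, R_n = 2.789 Ω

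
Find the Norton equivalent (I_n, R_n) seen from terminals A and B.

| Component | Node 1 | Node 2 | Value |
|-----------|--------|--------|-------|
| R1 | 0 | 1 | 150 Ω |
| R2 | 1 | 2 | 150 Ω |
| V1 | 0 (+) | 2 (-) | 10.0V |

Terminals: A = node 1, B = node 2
Find the Thévenin equivalent first; then I_n = V_th/R_th and R_n = R_th.
Step 1 — V_th is the open-circuit voltage V_A - V_B (nothing connected across the terminals).
Nodal analysis, taking node 2 as the 0 V reference.
Source V1 fixes V_0 = 10 V.
KCL at each unknown node (sum of currents leaving = 0; resistances in Ω):
  Node 1: (V_1 - 10)/150 + (V_1 - 0)/150 = 0
Collecting terms: 0.01333 × V_1 = 0.06667  =>  V_1 = 5 V
V_th = V_1 - V_2 = 5 - 0 = 5 V
Step 2 — R_th: zero the source — replace V1 by a short circuit (node 2 merges into node 0) — and find the resistance seen between A (node 1) and B (node 0).
Reduce the network between node 1 (A) and node 0 (B) by series/parallel combination:
  Rp1 = R1 ‖ R2 (parallel, both between nodes 0 and 1) = 1/(1/150 + 1/150) = 75 Ω
R_th = 75 Ω
I_n = V_th/R_th = 5/75 = 0.06667 A, and R_n = R_th = 75 Ω

Final answer: I_n = 0.06667 A, R_n = 75 Ω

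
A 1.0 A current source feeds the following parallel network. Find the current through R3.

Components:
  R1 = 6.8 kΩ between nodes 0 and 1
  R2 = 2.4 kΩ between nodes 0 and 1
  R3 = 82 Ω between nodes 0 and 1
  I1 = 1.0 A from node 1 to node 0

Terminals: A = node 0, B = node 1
All resistors sit directly between nodes 0 and 1, so they are in parallel and share one voltage V; the full source current 1 A splits among them.
1/R_par = 1/6800 + 1/2400 + 1/82 = 0.01276 S  =>  R_par = 78.38 Ω
V = I × R_par = 1 × 78.38 = 78.38 V
I_R3 = V/R3 = 78.38/82 = 0.9558 A

Final answer: 0.9558 A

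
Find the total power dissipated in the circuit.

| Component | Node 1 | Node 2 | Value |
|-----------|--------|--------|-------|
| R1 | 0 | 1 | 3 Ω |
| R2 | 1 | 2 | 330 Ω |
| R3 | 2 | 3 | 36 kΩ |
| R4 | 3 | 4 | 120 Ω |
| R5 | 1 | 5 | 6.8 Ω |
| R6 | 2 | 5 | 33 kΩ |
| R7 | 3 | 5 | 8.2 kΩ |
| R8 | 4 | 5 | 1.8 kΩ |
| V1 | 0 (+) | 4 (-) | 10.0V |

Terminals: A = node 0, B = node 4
Nodal analysis, taking node 4 as the 0 V reference.
Source V1 fixes V_0 = 10 V.
KCL at each unknown node (sum of currents leaving = 0; resistances in Ω):
  Node 1: (V_1 - 10)/3 + (V_1 - V_2)/330 + (V_1 - V_5)/6.8 = 0
  Node 2: (V_2 - V_1)/330 + (V_2 - V_3)/36000 + (V_2 - V_5)/33000 = 0
  Node 3: (V_3 - V_2)/36000 + (V_3 - 0)/120 + (V_3 - V_5)/8200 = 0
  Node 5: (V_5 - V_1)/6.8 + (V_5 - V_2)/33000 + (V_5 - V_3)/8200 + (V_5 - 0)/1800 = 0
Collecting terms (coefficients in siemens):
  0.4834·V_1 - 0.00303·V_2 - 0.1471·V_5 = 3.333
  0.003088·V_2 - 0.00303·V_1 - 0.00002778·V_3 - 0.0000303·V_5 = 0
  0.008483·V_3 - 0.00002778·V_2 - 0.000122·V_5 = 0
  0.1478·V_5 - 0.1471·V_1 - 0.0000303·V_2 - 0.000122·V_3 = 0
Solving these 4 simultaneous equations (Gaussian elimination) gives:
  V_1 = 9.979 V, V_2 = 9.89 V, V_3 = 0.1752 V, V_5 = 9.933 V
Power in each resistor, P = (ΔV)²/R:
  P_R1 = (10 - 9.979)²/3 = 0.0001461 W
  P_R2 = (9.979 - 9.89)²/330 = 0.0000238 W
  P_R3 = (9.89 - 0.1752)²/36000 = 0.002622 W
  P_R4 = (0.1752 - 0)²/120 = 0.0002558 W
  P_R5 = (9.979 - 9.933)²/6.8 = 0.0003062 W
  P_R6 = (9.89 - 9.933)²/33000 = 0.00000005603 W
  P_R7 = (0.1752 - 9.933)²/8200 = 0.01161 W
  P_R8 = (0 - 9.933)²/1800 = 0.05482 W
P_total = P_R1 + P_R2 + P_R3 + P_R4 + P_R5 + P_R6 + P_R7 + P_R8 = 0.06978 W

Final answer: 0.06978 W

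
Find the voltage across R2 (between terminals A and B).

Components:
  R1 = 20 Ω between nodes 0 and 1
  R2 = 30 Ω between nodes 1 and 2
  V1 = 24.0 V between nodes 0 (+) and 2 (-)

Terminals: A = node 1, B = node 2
R1 and R2 are in series across V1 (node 0 → node 1 → node 2), and the output A–B is taken across R2, so this is a voltage divider.
Series current: I = V1/(R1 + R2) = 24/(20 + 30) = 24/50 = 0.48 A
V_R2 = I × R2 = V1 × R2/(R1 + R2) = 24 × 30/50 = 14.4 V

Final answer: 14.4 V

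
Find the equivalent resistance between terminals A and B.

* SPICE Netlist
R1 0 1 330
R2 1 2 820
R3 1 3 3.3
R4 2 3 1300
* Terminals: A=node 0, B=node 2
Reduce the network between node 0 (A) and node 2 (B) by series/parallel combination:
  Rs1 = R3 + R4 (series, joined only at node 3) = 3.3 + 1300 = 1303 Ω
  Rp1 = R2 ‖ Rs1 (parallel, both between nodes 1 and 2) = 1/(1/820 + 1/1303) = 503.3 Ω
  Rs2 = R1 + Rp1 (series, joined only at node 1) = 330 + 503.3 = 833.3 Ω
R_eq = 833.3 Ω

Final answer: 833.3 Ω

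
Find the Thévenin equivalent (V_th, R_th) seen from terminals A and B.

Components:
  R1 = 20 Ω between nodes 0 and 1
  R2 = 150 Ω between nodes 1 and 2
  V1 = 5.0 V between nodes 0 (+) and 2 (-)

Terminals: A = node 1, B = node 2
Step 1 — V_th is the open-circuit voltage V_A - V_B (nothing connected across the terminals).
Nodal analysis, taking node 2 as the 0 V reference.
Source V1 fixes V_0 = 5 V.
KCL at each unknown node (sum of currents leaving = 0; resistances in Ω):
  Node 1: (V_1 - 5)/20 + (V_1 - 0)/150 = 0
Collecting terms: 0.05667 × V_1 = 0.25  =>  V_1 = 4.412 V
V_th = V_1 - V_2 = 4.412 - 0 = 4.412 V
Step 2 — R_th: zero the source — replace V1 by a short circuit (node 2 merges into node 0) — and find the resistance seen between A (node 1) and B (node 0).
Reduce the network between node 1 (A) and node 0 (B) by series/parallel combination:
  Rp1 = R1 ‖ R2 (parallel, both between nodes 0 and 1) = 1/(1/20 + 1/150) = 17.65 Ω
R_th = 17.65 Ω

Final answer: V_th = 4.412 V, R_th = 17.65 Ω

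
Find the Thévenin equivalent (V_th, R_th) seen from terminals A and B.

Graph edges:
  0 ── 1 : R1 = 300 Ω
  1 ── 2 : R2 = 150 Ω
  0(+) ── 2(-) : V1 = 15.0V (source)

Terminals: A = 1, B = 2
Step 1 — V_th is the open-circuit voltage V_A - V_B (nothing connected across the terminals).
Nodal analysis, taking node 2 as the 0 V reference.
Source V1 fixes V_0 = 15 V.
KCL at each unknown node (sum of currents leaving = 0; resistances in Ω):
  Node 1: (V_1 - 15)/300 + (V_1 - 0)/150 = 0
Collecting terms: 0.01 × V_1 = 0.05  =>  V_1 = 5 V
V_th = V_1 - V_2 = 5 - 0 = 5 V
Step 2 — R_th: zero the source — replace V1 by a short circuit (node 2 merges into node 0) — and find the resistance seen between A (node 1) and B (node 0).
Reduce the network between node 1 (A) and node 0 (B) by series/parallel combination:
  Rp1 = R1 ‖ R2 (parallel, both between nodes 0 and 1) = 1/(1/300 + 1/150) = 100 Ω
R_th = 100 Ω

Final answer: V_th = 5 V, R_th = 100 Ω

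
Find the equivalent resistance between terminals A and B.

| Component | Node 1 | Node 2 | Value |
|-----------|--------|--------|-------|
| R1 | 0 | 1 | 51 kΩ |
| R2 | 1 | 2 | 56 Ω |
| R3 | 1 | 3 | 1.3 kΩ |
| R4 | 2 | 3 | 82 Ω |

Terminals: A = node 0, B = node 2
Reduce the network between node 0 (A) and node 2 (B) by series/parallel combination:
  Rs1 = R3 + R4 (series, joined only at node 3) = 1300 + 82 = 1382 Ω
  Rp1 = R2 ‖ Rs1 (parallel, both between nodes 1 and 2) = 1/(1/56 + 1/1382) = 53.82 Ω
  Rs2 = R1 + Rp1 (series, joined only at node 1) = 51000 + 53.82 = 51050 Ω
R_eq = 51.05 kΩ

Final answer: 51.05 kΩ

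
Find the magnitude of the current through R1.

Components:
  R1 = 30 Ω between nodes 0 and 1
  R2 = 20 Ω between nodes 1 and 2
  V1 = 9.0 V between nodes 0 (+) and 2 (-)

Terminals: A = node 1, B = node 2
Nodal analysis, taking node 2 as the 0 V reference.
Source V1 fixes V_0 = 9 V.
KCL at each unknown node (sum of currents leaving = 0; resistances in Ω):
  Node 1: (V_1 - 9)/30 + (V_1 - 0)/20 = 0
Collecting terms: 0.08333 × V_1 = 0.3  =>  V_1 = 3.6 V
I_R1 = (V_0 - V_1)/R1 = (9 - 3.6)/30 = 0.18 A
|I_R1| = 0.18 A

Final answer: |I_R1| = 0.18 A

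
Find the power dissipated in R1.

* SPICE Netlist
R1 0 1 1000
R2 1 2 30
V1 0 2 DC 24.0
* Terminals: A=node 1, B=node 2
Nodal analysis, taking node 2 as the 0 V reference.
Source V1 fixes V_0 = 24 V.
KCL at each unknown node (sum of currents leaving = 0; resistances in Ω):
  Node 1: (V_1 - 24)/1000 + (V_1 - 0)/30 = 0
Collecting terms: 0.03433 × V_1 = 0.024  =>  V_1 = 0.699 V
I_R1 = (V_0 - V_1)/R1 = (24 - 0.699)/1000 = 0.0233 A
P_R1 = I_R1² × R1 = (0.0233)² × 1000 = 0.5429 W

Final answer: 0.5429 W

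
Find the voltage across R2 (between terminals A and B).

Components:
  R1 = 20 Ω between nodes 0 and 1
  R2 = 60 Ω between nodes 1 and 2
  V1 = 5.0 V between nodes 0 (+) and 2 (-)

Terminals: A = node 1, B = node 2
R1 and R2 are in series across V1 (node 0 → node 1 → node 2), and the output A–B is taken across R2, so this is a voltage divider.
Series current: I = V1/(R1 + R2) = 5/(20 + 60) = 5/80 = 0.0625 A
V_R2 = I × R2 = V1 × R2/(R1 + R2) = 5 × 60/80 = 3.75 V

Final answer: 3.75 V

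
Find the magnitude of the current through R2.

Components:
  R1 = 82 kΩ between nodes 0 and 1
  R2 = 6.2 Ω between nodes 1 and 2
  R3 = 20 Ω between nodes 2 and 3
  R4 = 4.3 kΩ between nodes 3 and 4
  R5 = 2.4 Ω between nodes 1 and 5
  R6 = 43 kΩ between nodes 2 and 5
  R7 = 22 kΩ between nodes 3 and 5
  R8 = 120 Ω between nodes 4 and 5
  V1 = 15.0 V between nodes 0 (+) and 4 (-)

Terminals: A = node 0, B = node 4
Nodal analysis, taking node 4 as the 0 V reference.
Source V1 fixes V_0 = 15 V.
KCL at each unknown node (sum of currents leaving = 0; resistances in Ω):
  Node 1: (V_1 - 15)/82000 + (V_1 - V_2)/6.2 + (V_1 - V_5)/2.4 = 0
  Node 2: (V_2 - V_1)/6.2 + (V_2 - V_3)/20 + (V_2 - V_5)/43000 = 0
  Node 3: (V_3 - V_2)/20 + (V_3 - 0)/4300 + (V_3 - V_5)/22000 = 0
  Node 5: (V_5 - V_1)/2.4 + (V_5 - V_2)/43000 + (V_5 - V_3)/22000 + (V_5 - 0)/120 = 0
Collecting terms (coefficients in siemens):
  0.578·V_1 - 0.1613·V_2 - 0.4167·V_5 = 0.0001829
  0.2113·V_2 - 0.1613·V_1 - 0.05·V_3 - 0.00002326·V_5 = 0
  0.05028·V_3 - 0.05·V_2 - 0.00004545·V_5 = 0
  0.4251·V_5 - 0.4167·V_1 - 0.00002326·V_2 - 0.00004545·V_3 = 0
Solving these 4 simultaneous equations (Gaussian elimination) gives:
  V_1 = 0.02174 V, V_2 = 0.02171 V, V_3 = 0.02161 V, V_5 = 0.02132 V
I_R2 = (V_1 - V_2)/R2 = (0.02174 - 0.02171)/6.2 = 0.000005048 A
|I_R2| = 0.000005048 A

Final answer: |I_R2| = 5.048e-06 A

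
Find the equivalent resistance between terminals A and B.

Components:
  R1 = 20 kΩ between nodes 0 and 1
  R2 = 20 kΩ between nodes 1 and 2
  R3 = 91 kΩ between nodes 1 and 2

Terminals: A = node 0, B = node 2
Reduce the network between node 0 (A) and node 2 (B) by series/parallel combination:
  Rp1 = R2 ‖ R3 (parallel, both between nodes 1 and 2) = 1/(1/20000 + 1/91000) = 16400 Ω
  Rs1 = R1 + Rp1 (series, joined only at node 1) = 20000 + 16400 = 36400 Ω
R_eq = 36.4 kΩ

Final answer: 36.4 kΩ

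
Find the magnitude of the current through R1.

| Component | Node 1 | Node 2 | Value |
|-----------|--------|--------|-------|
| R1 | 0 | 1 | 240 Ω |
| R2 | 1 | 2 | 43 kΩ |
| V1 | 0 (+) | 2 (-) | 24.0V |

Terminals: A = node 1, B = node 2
Nodal analysis, taking node 2 as the 0 V reference.
Source V1 fixes V_0 = 24 V.
KCL at each unknown node (sum of currents leaving = 0; resistances in Ω):
  Node 1: (V_1 - 24)/240 + (V_1 - 0)/43000 = 0
Collecting terms: 0.00419 × V_1 = 0.1  =>  V_1 = 23.87 V
I_R1 = (V_0 - V_1)/R1 = (24 - 23.87)/240 = 0.000555 A
|I_R1| = 0.000555 A

Final answer: |I_R1| = 0.000555 A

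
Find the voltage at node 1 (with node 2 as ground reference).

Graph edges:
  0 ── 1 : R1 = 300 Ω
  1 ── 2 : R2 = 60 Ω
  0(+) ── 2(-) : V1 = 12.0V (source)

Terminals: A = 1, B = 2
Nodal analysis, taking node 2 as the 0 V reference.
Source V1 fixes V_0 = 12 V.
KCL at each unknown node (sum of currents leaving = 0; resistances in Ω):
  Node 1: (V_1 - 12)/300 + (V_1 - 0)/60 = 0
Collecting terms: 0.02 × V_1 = 0.04  =>  V_1 = 2 V
The requested potential is V_1 = 2 V.

Final answer: V_1 = 2 V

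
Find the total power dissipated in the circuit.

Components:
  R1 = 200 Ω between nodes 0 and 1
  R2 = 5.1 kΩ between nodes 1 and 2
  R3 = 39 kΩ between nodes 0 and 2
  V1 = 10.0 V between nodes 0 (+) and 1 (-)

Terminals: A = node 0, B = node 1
Nodal analysis, taking node 1 as the 0 V reference.
Source V1 fixes V_0 = 10 V.
KCL at each unknown node (sum of currents leaving = 0; resistances in Ω):
  Node 2: (V_2 - 0)/5100 + (V_2 - 10)/39000 = 0
Collecting terms: 0.0002217 × V_2 = 0.0002564  =>  V_2 = 1.156 V
Power in each resistor, P = (ΔV)²/R:
  P_R1 = (10 - 0)²/200 = 0.5 W
  P_R2 = (0 - 1.156)²/5100 = 0.0002622 W
  P_R3 = (10 - 1.156)²/39000 = 0.002005 W
P_total = P_R1 + P_R2 + P_R3 = 0.5023 W

Final answer: 0.5023 W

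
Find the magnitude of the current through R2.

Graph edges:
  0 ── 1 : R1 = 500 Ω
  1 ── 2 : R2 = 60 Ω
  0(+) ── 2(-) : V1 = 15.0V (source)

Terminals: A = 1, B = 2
Nodal analysis, taking node 2 as the 0 V reference.
Source V1 fixes V_0 = 15 V.
KCL at each unknown node (sum of currents leaving = 0; resistances in Ω):
  Node 1: (V_1 - 15)/500 + (V_1 - 0)/60 = 0
Collecting terms: 0.01867 × V_1 = 0.03  =>  V_1 = 1.607 V
I_R2 = (V_1 - V_2)/R2 = (1.607 - 0)/60 = 0.02679 A
|I_R2| = 0.02679 A

Final answer: |I_R2| = 0.02679 A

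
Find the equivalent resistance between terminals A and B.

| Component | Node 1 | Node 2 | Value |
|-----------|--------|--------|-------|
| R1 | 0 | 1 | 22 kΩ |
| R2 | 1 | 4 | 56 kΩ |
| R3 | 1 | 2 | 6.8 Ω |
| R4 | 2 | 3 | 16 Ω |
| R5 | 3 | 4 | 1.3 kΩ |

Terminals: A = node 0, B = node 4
Reduce the network between node 0 (A) and node 4 (B) by series/parallel combination:
  Rs1 = R3 + R4 (series, joined only at node 2) = 6.8 + 16 = 22.8 Ω
  Rs2 = R5 + Rs1 (series, joined only at node 3) = 1300 + 22.8 = 1323 Ω
  Rp1 = R2 ‖ Rs2 (parallel, both between nodes 1 and 4) = 1/(1/56000 + 1/1323) = 1292 Ω
  Rs3 = R1 + Rp1 (series, joined only at node 1) = 22000 + 1292 = 23290 Ω
R_eq = 23.29 kΩ

Final answer: 23.29 kΩ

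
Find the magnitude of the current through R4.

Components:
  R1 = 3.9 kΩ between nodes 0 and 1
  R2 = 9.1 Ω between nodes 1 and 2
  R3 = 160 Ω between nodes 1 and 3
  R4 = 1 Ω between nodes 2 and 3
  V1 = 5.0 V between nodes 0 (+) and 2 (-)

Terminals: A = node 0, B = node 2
Nodal analysis, taking node 2 as the 0 V reference.
Source V1 fixes V_0 = 5 V.
KCL at each unknown node (sum of currents leaving = 0; resistances in Ω):
  Node 1: (V_1 - 5)/3900 + (V_1 - 0)/9.1 + (V_1 - V_3)/160 = 0
  Node 3: (V_3 - V_1)/160 + (V_3 - 0)/1 = 0
Collecting terms (coefficients in siemens):
  0.1164·V_1 - 0.00625·V_3 = 0.001282
  1.006·V_3 - 0.00625·V_1 = 0
Determinant D = (0.1164)(1.006) - (-0.00625)(-0.00625) = 0.1171
V_1 = [(0.001282)(1.006) - (-0.00625)(0)]/D = 0.01102 V
V_3 = [(0.1164)(0) - (0.001282)(-0.00625)]/D = 0.00006844 V
I_R4 = (V_2 - V_3)/R4 = (0 - 0.00006844)/1 = -0.00006844 A
|I_R4| = 0.00006844 A

Final answer: |I_R4| = 6.844e-05 A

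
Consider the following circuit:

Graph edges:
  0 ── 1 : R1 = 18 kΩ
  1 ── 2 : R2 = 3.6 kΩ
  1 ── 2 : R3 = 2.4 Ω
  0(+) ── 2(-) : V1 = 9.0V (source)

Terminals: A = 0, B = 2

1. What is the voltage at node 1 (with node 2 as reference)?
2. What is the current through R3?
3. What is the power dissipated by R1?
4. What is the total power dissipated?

Nodal analysis, taking node 2 as the 0 V reference.
Source V1 fixes V_0 = 9 V.
KCL at each unknown node (sum of currents leaving = 0; resistances in Ω):
  Node 1: (V_1 - 9)/18000 + (V_1 - 0)/3600 + (V_1 - 0)/2.4 = 0
Collecting terms: 0.417 × V_1 = 0.0005  =>  V_1 = 0.001199 V
Part 1:
  Read off the nodal solution: V_1 = 0.001199 V
Part 2:
  I_R3 = (V_1 - V_2)/R3 = (0.001199 - 0)/2.4 = 0.0004996 A
  Magnitude: I_R3 = 0.0004996 A
Part 3:
  I_R1 = (V_0 - V_1)/R1 = (9 - 0.001199)/18000 = 0.0004999 A
  P_R1 = I_R1² × R1 = (0.0004999)² × 18000 = 0.004499 W
Part 4:
  Power in each resistor, P = (ΔV)²/R:
    P_R1 = (9 - 0.001199)²/18000 = 0.004499 W
    P_R2 = (0.001199 - 0)²/3600 = 0.0000000003994 W
    P_R3 = (0.001199 - 0)²/2.4 = 0.000000599 W
  P_total = P_R1 + P_R2 + P_R3 = 0.004499 W

Final answers:
1. V_1 = 0.001199 V
2. I_R3 = 0.0004996 A
3. P_R1 = 0.004499 W
4. P_total = 0.004499 W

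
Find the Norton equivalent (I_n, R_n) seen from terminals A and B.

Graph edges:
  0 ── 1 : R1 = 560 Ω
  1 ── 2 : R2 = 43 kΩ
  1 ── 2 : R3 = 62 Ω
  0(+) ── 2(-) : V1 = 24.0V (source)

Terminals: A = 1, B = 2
Find the Thévenin equivalent first; then I_n = V_th/R_th and R_n = R_th.
Step 1 — V_th is the open-circuit voltage V_A - V_B (nothing connected across the terminals).
Nodal analysis, taking node 2 as the 0 V reference.
Source V1 fixes V_0 = 24 V.
KCL at each unknown node (sum of currents leaving = 0; resistances in Ω):
  Node 1: (V_1 - 24)/560 + (V_1 - 0)/43000 + (V_1 - 0)/62 = 0
Collecting terms: 0.01794 × V_1 = 0.04286  =>  V_1 = 2.389 V
V_th = V_1 - V_2 = 2.389 - 0 = 2.389 V
Step 2 — R_th: zero the source — replace V1 by a short circuit (node 2 merges into node 0) — and find the resistance seen between A (node 1) and B (node 0).
Reduce the network between node 1 (A) and node 0 (B) by series/parallel combination:
  Rp1 = R1 ‖ R2 ‖ R3 (parallel, all between nodes 0 and 1) = 1/(1/560 + 1/43000 + 1/62) = 55.75 Ω
R_th = 55.75 Ω
I_n = V_th/R_th = 2.389/55.75 = 0.04286 A, and R_n = R_th = 55.75 Ω

Final answer: I_n = 0.04286 A, R_n = 55.75 Ω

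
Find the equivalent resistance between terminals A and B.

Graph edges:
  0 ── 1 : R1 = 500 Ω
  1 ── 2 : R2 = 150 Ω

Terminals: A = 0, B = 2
Reduce the network between node 0 (A) and node 2 (B) by series/parallel combination:
  Rs1 = R1 + R2 (series, joined only at node 1) = 500 + 150 = 650 Ω
R_eq = 650 Ω

Final answer: 650 Ω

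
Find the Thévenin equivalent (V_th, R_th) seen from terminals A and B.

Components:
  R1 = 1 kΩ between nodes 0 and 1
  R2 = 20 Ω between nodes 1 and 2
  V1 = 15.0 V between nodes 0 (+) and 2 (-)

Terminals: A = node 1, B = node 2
Step 1 — V_th is the open-circuit voltage V_A - V_B (nothing connected across the terminals).
Nodal analysis, taking node 2 as the 0 V reference.
Source V1 fixes V_0 = 15 V.
KCL at each unknown node (sum of currents leaving = 0; resistances in Ω):
  Node 1: (V_1 - 15)/1000 + (V_1 - 0)/20 = 0
Collecting terms: 0.051 × V_1 = 0.015  =>  V_1 = 0.2941 V
V_th = V_1 - V_2 = 0.2941 - 0 = 0.2941 V
Step 2 — R_th: zero the source — replace V1 by a short circuit (node 2 merges into node 0) — and find the resistance seen between A (node 1) and B (node 0).
Reduce the network between node 1 (A) and node 0 (B) by series/parallel combination:
  Rp1 = R1 ‖ R2 (parallel, both between nodes 0 and 1) = 1/(1/1000 + 1/20) = 19.61 Ω
R_th = 19.61 Ω

Final answer: V_th = 0.2941 V, R_th = 19.61 Ω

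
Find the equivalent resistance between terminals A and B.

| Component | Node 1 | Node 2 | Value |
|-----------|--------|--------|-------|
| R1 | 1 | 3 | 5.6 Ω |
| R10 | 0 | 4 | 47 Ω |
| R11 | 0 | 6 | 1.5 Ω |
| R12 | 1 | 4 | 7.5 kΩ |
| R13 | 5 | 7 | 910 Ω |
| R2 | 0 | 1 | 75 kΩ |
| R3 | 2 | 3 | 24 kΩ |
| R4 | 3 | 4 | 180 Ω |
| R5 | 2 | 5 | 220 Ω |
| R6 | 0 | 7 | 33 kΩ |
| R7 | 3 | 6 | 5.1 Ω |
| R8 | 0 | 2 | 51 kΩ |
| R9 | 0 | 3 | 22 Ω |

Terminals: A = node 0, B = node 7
The network is not a plain series/parallel combination. Inject a 1 A test current into terminal A (node 0) and return it from terminal B (node 7); then R_eq = V_A / (1 A).
Nodal analysis, taking node 7 as the 0 V reference.
Current source I_test pushes 1 A into node 0 and draws it out of node 7.
KCL at each unknown node (sum of currents leaving = 0; resistances in Ω):
  Node 0: (V_0 - V_1)/75000 + (V_0 - 0)/33000 + (V_0 - V_2)/51000 + (V_0 - V_3)/22 + (V_0 - V_4)/47 + (V_0 - V_6)/1.5 - 1 = 0
  Node 1: (V_1 - V_0)/75000 + (V_1 - V_3)/5.6 + (V_1 - V_4)/7500 = 0
  Node 2: (V_2 - V_0)/51000 + (V_2 - V_3)/24000 + (V_2 - V_5)/220 = 0
  Node 3: (V_3 - V_0)/22 + (V_3 - V_1)/5.6 + (V_3 - V_2)/24000 + (V_3 - V_4)/180 + (V_3 - V_6)/5.1 = 0
  Node 4: (V_4 - V_0)/47 + (V_4 - V_1)/7500 + (V_4 - V_3)/180 = 0
  Node 5: (V_5 - V_2)/220 + (V_5 - 0)/910 = 0
  Node 6: (V_6 - V_0)/1.5 + (V_6 - V_3)/5.1 = 0
Collecting terms (coefficients in siemens):
  0.7335·V_0 - 0.00001333·V_1 - 0.00001961·V_2 - 0.04545·V_3 - 0.02128·V_4 - 0.6667·V_6 = 1
  0.1787·V_1 - 0.00001333·V_0 - 0.1786·V_3 - 0.0001333·V_4 = 0
  0.004607·V_2 - 0.00001961·V_0 - 0.00004167·V_3 - 0.004545·V_5 = 0
  0.4257·V_3 - 0.04545·V_0 - 0.1786·V_1 - 0.00004167·V_2 - 0.005556·V_4 - 0.1961·V_6 = 0
  0.02697·V_4 - 0.02128·V_0 - 0.0001333·V_1 - 0.005556·V_3 = 0
  0.005644·V_5 - 0.004545·V_2 = 0
  0.8627·V_6 - 0.6667·V_0 - 0.1961·V_3 = 0
Solving these 7 simultaneous equations (Gaussian elimination) gives:
  V_0 = 11420 V, V_1 = 11410 V, V_2 = 739.1 V, V_3 = 11410 V
  V_4 = 11410 V, V_5 = 595.2 V, V_6 = 11410 V
R_eq = V_0 / 1 A = 11420 Ω = 11.42 kΩ

Final answer: 11.42 kΩ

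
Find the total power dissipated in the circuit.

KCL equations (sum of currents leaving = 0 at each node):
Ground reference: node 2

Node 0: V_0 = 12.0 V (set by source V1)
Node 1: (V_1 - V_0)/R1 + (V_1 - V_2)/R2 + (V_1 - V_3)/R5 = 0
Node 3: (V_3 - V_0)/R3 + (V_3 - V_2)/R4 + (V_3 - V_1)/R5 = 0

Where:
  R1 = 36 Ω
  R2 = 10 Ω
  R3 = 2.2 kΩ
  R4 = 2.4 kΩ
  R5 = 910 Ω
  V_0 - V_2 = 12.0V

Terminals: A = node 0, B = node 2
Nodal analysis, taking node 2 as the 0 V reference.
Source V1 fixes V_0 = 12 V.
KCL at each unknown node (sum of currents leaving = 0; resistances in Ω):
  Node 1: (V_1 - 12)/36 + (V_1 - 0)/10 + (V_1 - V_3)/910 = 0
  Node 3: (V_3 - 12)/2200 + (V_3 - 0)/2400 + (V_3 - V_1)/910 = 0
Collecting terms (coefficients in siemens):
  0.1289·V_1 - 0.001099·V_3 = 0.3333
  0.00197·V_3 - 0.001099·V_1 = 0.005455
Determinant D = (0.1289)(0.00197) - (-0.001099)(-0.001099) = 0.0002527
V_1 = [(0.3333)(0.00197) - (-0.001099)(0.005455)]/D = 2.623 V
V_3 = [(0.1289)(0.005455) - (0.3333)(-0.001099)]/D = 4.231 V
Power in each resistor, P = (ΔV)²/R:
  P_R1 = (12 - 2.623)²/36 = 2.443 W
  P_R2 = (2.623 - 0)²/10 = 0.6878 W
  P_R3 = (12 - 4.231)²/2200 = 0.02743 W
  P_R4 = (0 - 4.231)²/2400 = 0.007461 W
  P_R5 = (2.623 - 4.231)²/910 = 0.002845 W
P_total = P_R1 + P_R2 + P_R3 + P_R4 + P_R5 = 3.168 W

Final answer: 3.168 W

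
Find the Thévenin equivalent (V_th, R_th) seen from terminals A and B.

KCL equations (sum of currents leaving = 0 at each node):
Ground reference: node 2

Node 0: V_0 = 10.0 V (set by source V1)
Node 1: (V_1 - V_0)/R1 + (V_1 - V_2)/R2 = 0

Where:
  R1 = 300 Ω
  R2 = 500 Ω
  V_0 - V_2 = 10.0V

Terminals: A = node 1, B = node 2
Step 1 — V_th is the open-circuit voltage V_A - V_B (nothing connected across the terminals).
Nodal analysis, taking node 2 as the 0 V reference.
Source V1 fixes V_0 = 10 V.
KCL at each unknown node (sum of currents leaving = 0; resistances in Ω):
  Node 1: (V_1 - 10)/300 + (V_1 - 0)/500 = 0
Collecting terms: 0.005333 × V_1 = 0.03333  =>  V_1 = 6.25 V
V_th = V_1 - V_2 = 6.25 - 0 = 6.25 V
Step 2 — R_th: zero the source — replace V1 by a short circuit (node 2 merges into node 0) — and find the resistance seen between A (node 1) and B (node 0).
Reduce the network between node 1 (A) and node 0 (B) by series/parallel combination:
  Rp1 = R1 ‖ R2 (parallel, both between nodes 0 and 1) = 1/(1/300 + 1/500) = 187.5 Ω
R_th = 187.5 Ω

Final answer: V_th = 6.25 V, R_th = 187.5 Ω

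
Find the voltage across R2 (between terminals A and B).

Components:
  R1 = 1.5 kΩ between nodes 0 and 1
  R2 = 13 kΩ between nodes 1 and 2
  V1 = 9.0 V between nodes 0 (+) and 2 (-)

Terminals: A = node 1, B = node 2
R1 and R2 are in series across V1 (node 0 → node 1 → node 2), and the output A–B is taken across R2, so this is a voltage divider.
Series current: I = V1/(R1 + R2) = 9/(1500 + 13000) = 9/14500 = 0.0006207 A
V_R2 = I × R2 = V1 × R2/(R1 + R2) = 9 × 13000/14500 = 8.069 V

Final answer: 8.069 V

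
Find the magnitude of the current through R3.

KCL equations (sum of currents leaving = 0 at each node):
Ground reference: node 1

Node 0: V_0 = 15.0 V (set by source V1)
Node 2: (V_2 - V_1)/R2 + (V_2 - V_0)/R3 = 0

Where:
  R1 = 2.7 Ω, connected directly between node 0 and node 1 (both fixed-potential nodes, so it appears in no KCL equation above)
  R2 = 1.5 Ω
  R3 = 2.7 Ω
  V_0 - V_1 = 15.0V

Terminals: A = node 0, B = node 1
Nodal analysis, taking node 1 as the 0 V reference.
Source V1 fixes V_0 = 15 V.
KCL at each unknown node (sum of currents leaving = 0; resistances in Ω):
  Node 2: (V_2 - 0)/1.5 + (V_2 - 15)/2.7 = 0
Collecting terms: 1.037 × V_2 = 5.556  =>  V_2 = 5.357 V
I_R3 = (V_0 - V_2)/R3 = (15 - 5.357)/2.7 = 3.571 A
|I_R3| = 3.571 A

Final answer: |I_R3| = 3.571 A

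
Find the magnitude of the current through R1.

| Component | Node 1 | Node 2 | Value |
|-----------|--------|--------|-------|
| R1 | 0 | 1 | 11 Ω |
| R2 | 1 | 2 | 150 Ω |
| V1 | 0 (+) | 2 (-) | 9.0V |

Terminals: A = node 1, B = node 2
Nodal analysis, taking node 2 as the 0 V reference.
Source V1 fixes V_0 = 9 V.
KCL at each unknown node (sum of currents leaving = 0; resistances in Ω):
  Node 1: (V_1 - 9)/11 + (V_1 - 0)/150 = 0
Collecting terms: 0.09758 × V_1 = 0.8182  =>  V_1 = 8.385 V
I_R1 = (V_0 - V_1)/R1 = (9 - 8.385)/11 = 0.0559 A
|I_R1| = 0.0559 A

Final answer: |I_R1| = 0.0559 A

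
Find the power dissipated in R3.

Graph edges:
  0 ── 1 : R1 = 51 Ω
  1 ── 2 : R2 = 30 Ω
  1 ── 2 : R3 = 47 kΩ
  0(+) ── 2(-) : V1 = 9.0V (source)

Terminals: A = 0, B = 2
Nodal analysis, taking node 2 as the 0 V reference.
Source V1 fixes V_0 = 9 V.
KCL at each unknown node (sum of currents leaving = 0; resistances in Ω):
  Node 1: (V_1 - 9)/51 + (V_1 - 0)/30 + (V_1 - 0)/47000 = 0
Collecting terms: 0.05296 × V_1 = 0.1765  =>  V_1 = 3.332 V
I_R3 = (V_1 - V_2)/R3 = (3.332 - 0)/47000 = 0.00007089 A
P_R3 = I_R3² × R3 = (0.00007089)² × 47000 = 0.0002362 W

Final answer: 0.0002362 W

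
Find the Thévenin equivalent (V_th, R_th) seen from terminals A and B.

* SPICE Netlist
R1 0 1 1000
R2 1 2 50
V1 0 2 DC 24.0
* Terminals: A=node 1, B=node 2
Step 1 — V_th is the open-circuit voltage V_A - V_B (nothing connected across the terminals).
Nodal analysis, taking node 2 as the 0 V reference.
Source V1 fixes V_0 = 24 V.
KCL at each unknown node (sum of currents leaving = 0; resistances in Ω):
  Node 1: (V_1 - 24)/1000 + (V_1 - 0)/50 = 0
Collecting terms: 0.021 × V_1 = 0.024  =>  V_1 = 1.143 V
V_th = V_1 - V_2 = 1.143 - 0 = 1.143 V
Step 2 — R_th: zero the source — replace V1 by a short circuit (node 2 merges into node 0) — and find the resistance seen between A (node 1) and B (node 0).
Reduce the network between node 1 (A) and node 0 (B) by series/parallel combination:
  Rp1 = R1 ‖ R2 (parallel, both between nodes 0 and 1) = 1/(1/1000 + 1/50) = 47.62 Ω
R_th = 47.62 Ω

Final answer: V_th = 1.143 V, R_th = 47.62 Ω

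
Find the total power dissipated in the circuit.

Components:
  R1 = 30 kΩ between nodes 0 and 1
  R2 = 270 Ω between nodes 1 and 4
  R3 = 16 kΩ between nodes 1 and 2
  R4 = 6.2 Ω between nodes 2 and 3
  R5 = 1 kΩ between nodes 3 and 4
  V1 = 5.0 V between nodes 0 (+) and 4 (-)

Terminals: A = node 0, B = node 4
Nodal analysis, taking node 4 as the 0 V reference.
Source V1 fixes V_0 = 5 V.
KCL at each unknown node (sum of currents leaving = 0; resistances in Ω):
  Node 1: (V_1 - 5)/30000 + (V_1 - 0)/270 + (V_1 - V_2)/16000 = 0
  Node 2: (V_2 - V_1)/16000 + (V_2 - V_3)/6.2 = 0
  Node 3: (V_3 - V_2)/6.2 + (V_3 - 0)/1000 = 0
Collecting terms (coefficients in siemens):
  0.0038·V_1 - 0.0000625·V_2 = 0.0001667
  0.1614·V_2 - 0.0000625·V_1 - 0.1613·V_3 = 0
  0.1623·V_3 - 0.1613·V_2 = 0
Solving these 3 simultaneous equations (Gaussian elimination) gives:
  V_1 = 0.04391 V, V_2 = 0.002598 V, V_3 = 0.002582 V
Power in each resistor, P = (ΔV)²/R:
  P_R1 = (5 - 0.04391)²/30000 = 0.0008188 W
  P_R2 = (0.04391 - 0)²/270 = 0.00000714 W
  P_R3 = (0.04391 - 0.002598)²/16000 = 0.0000001067 W
  P_R4 = (0.002598 - 0.002582)²/6.2 = 0.00000000004133 W
  P_R5 = (0.002582 - 0)²/1000 = 0.000000006666 W
P_total = P_R1 + P_R2 + P_R3 + P_R4 + P_R5 = 0.000826 W

Final answer: 0.000826 W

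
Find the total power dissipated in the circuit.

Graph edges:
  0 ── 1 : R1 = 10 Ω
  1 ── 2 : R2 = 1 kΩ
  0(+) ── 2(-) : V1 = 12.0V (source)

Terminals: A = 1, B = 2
Nodal analysis, taking node 2 as the 0 V reference.
Source V1 fixes V_0 = 12 V.
KCL at each unknown node (sum of currents leaving = 0; resistances in Ω):
  Node 1: (V_1 - 12)/10 + (V_1 - 0)/1000 = 0
Collecting terms: 0.101 × V_1 = 1.2  =>  V_1 = 11.88 V
Power in each resistor, P = (ΔV)²/R:
  P_R1 = (12 - 11.88)²/10 = 0.001412 W
  P_R2 = (11.88 - 0)²/1000 = 0.1412 W
P_total = P_R1 + P_R2 = 0.1426 W

Final answer: 0.1426 W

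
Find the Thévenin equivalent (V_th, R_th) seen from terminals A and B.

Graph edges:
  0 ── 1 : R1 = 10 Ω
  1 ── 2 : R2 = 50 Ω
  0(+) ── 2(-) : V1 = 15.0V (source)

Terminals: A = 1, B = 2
Step 1 — V_th is the open-circuit voltage V_A - V_B (nothing connected across the terminals).
Nodal analysis, taking node 2 as the 0 V reference.
Source V1 fixes V_0 = 15 V.
KCL at each unknown node (sum of currents leaving = 0; resistances in Ω):
  Node 1: (V_1 - 15)/10 + (V_1 - 0)/50 = 0
Collecting terms: 0.12 × V_1 = 1.5  =>  V_1 = 12.5 V
V_th = V_1 - V_2 = 12.5 - 0 = 12.5 V
Step 2 — R_th: zero the source — replace V1 by a short circuit (node 2 merges into node 0) — and find the resistance seen between A (node 1) and B (node 0).
Reduce the network between node 1 (A) and node 0 (B) by series/parallel combination:
  Rp1 = R1 ‖ R2 (parallel, both between nodes 0 and 1) = 1/(1/10 + 1/50) = 8.333 Ω
R_th = 8.333 Ω

Final answer: V_th = 12.5 V, R_th = 8.333 Ω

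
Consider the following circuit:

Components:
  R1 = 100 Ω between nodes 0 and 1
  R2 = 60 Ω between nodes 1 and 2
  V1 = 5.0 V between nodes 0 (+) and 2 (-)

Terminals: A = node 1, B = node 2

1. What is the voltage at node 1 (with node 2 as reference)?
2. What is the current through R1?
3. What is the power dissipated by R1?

Nodal analysis, taking node 2 as the 0 V reference.
Source V1 fixes V_0 = 5 V.
KCL at each unknown node (sum of currents leaving = 0; resistances in Ω):
  Node 1: (V_1 - 5)/100 + (V_1 - 0)/60 = 0
Collecting terms: 0.02667 × V_1 = 0.05  =>  V_1 = 1.875 V
Part 1:
  Read off the nodal solution: V_1 = 1.875 V
Part 2:
  I_R1 = (V_0 - V_1)/R1 = (5 - 1.875)/100 = 0.03125 A
  Magnitude: I_R1 = 0.03125 A
Part 3:
  I_R1 = (V_0 - V_1)/R1 = (5 - 1.875)/100 = 0.03125 A
  P_R1 = I_R1² × R1 = (0.03125)² × 100 = 0.09766 W

Final answers:
1. V_1 = 1.875 V
2. I_R1 = 0.03125 A
3. P_R1 = 0.09766 W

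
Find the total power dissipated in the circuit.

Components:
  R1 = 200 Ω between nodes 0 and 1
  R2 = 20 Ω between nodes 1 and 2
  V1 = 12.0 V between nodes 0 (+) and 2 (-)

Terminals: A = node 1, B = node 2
Nodal analysis, taking node 2 as the 0 V reference.
Source V1 fixes V_0 = 12 V.
KCL at each unknown node (sum of currents leaving = 0; resistances in Ω):
  Node 1: (V_1 - 12)/200 + (V_1 - 0)/20 = 0
Collecting terms: 0.055 × V_1 = 0.06  =>  V_1 = 1.091 V
Power in each resistor, P = (ΔV)²/R:
  P_R1 = (12 - 1.091)²/200 = 0.595 W
  P_R2 = (1.091 - 0)²/20 = 0.0595 W
P_total = P_R1 + P_R2 = 0.6545 W

Final answer: 0.6545 W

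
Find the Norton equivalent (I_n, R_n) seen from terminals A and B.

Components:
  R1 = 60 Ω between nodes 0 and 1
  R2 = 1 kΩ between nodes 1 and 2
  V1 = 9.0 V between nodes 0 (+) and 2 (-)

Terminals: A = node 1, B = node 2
Find the Thévenin equivalent first; then I_n = V_th/R_th and R_n = R_th.
Step 1 — V_th is the open-circuit voltage V_A - V_B (nothing connected across the terminals).
Nodal analysis, taking node 2 as the 0 V reference.
Source V1 fixes V_0 = 9 V.
KCL at each unknown node (sum of currents leaving = 0; resistances in Ω):
  Node 1: (V_1 - 9)/60 + (V_1 - 0)/1000 = 0
Collecting terms: 0.01767 × V_1 = 0.15  =>  V_1 = 8.491 V
V_th = V_1 - V_2 = 8.491 - 0 = 8.491 V
Step 2 — R_th: zero the source — replace V1 by a short circuit (node 2 merges into node 0) — and find the resistance seen between A (node 1) and B (node 0).
Reduce the network between node 1 (A) and node 0 (B) by series/parallel combination:
  Rp1 = R1 ‖ R2 (parallel, both between nodes 0 and 1) = 1/(1/60 + 1/1000) = 56.6 Ω
R_th = 56.6 Ω
I_n = V_th/R_th = 8.491/56.6 = 0.15 A, and R_n = R_th = 56.6 Ω

Final answer: I_n = 0.15 A, R_n = 56.6 Ω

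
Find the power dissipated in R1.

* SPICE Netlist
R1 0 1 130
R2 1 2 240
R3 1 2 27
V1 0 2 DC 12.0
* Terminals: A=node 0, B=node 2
Nodal analysis, taking node 2 as the 0 V reference.
Source V1 fixes V_0 = 12 V.
KCL at each unknown node (sum of currents leaving = 0; resistances in Ω):
  Node 1: (V_1 - 12)/130 + (V_1 - 0)/240 + (V_1 - 0)/27 = 0
Collecting terms: 0.0489 × V_1 = 0.09231  =>  V_1 = 1.888 V
I_R1 = (V_0 - V_1)/R1 = (12 - 1.888)/130 = 0.07779 A
P_R1 = I_R1² × R1 = (0.07779)² × 130 = 0.7866 W

Final answer: 0.7866 W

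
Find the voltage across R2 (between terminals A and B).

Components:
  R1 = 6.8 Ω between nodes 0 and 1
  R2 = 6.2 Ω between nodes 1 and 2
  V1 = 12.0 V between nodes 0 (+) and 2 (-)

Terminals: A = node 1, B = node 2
R1 and R2 are in series across V1 (node 0 → node 1 → node 2), and the output A–B is taken across R2, so this is a voltage divider.
Series current: I = V1/(R1 + R2) = 12/(6.8 + 6.2) = 12/13 = 0.9231 A
V_R2 = I × R2 = V1 × R2/(R1 + R2) = 12 × 6.2/13 = 5.723 V

Final answer: 5.723 V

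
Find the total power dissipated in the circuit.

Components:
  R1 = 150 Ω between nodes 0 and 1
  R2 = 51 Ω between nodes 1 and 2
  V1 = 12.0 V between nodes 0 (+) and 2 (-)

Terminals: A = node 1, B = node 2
Nodal analysis, taking node 2 as the 0 V reference.
Source V1 fixes V_0 = 12 V.
KCL at each unknown node (sum of currents leaving = 0; resistances in Ω):
  Node 1: (V_1 - 12)/150 + (V_1 - 0)/51 = 0
Collecting terms: 0.02627 × V_1 = 0.08  =>  V_1 = 3.045 V
Power in each resistor, P = (ΔV)²/R:
  P_R1 = (12 - 3.045)²/150 = 0.5346 W
  P_R2 = (3.045 - 0)²/51 = 0.1818 W
P_total = P_R1 + P_R2 = 0.7164 W

Final answer: 0.7164 W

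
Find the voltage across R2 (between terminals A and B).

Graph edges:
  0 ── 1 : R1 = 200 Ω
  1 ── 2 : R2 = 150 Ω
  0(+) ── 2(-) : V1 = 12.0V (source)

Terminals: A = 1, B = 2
R1 and R2 are in series across V1 (node 0 → node 1 → node 2), and the output A–B is taken across R2, so this is a voltage divider.
Series current: I = V1/(R1 + R2) = 12/(200 + 150) = 12/350 = 0.03429 A
V_R2 = I × R2 = V1 × R2/(R1 + R2) = 12 × 150/350 = 5.143 V

Final answer: 5.143 V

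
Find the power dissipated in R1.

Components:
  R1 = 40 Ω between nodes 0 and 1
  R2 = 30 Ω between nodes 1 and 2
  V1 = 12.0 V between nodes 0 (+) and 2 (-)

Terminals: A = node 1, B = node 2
Nodal analysis, taking node 2 as the 0 V reference.
Source V1 fixes V_0 = 12 V.
KCL at each unknown node (sum of currents leaving = 0; resistances in Ω):
  Node 1: (V_1 - 12)/40 + (V_1 - 0)/30 = 0
Collecting terms: 0.05833 × V_1 = 0.3  =>  V_1 = 5.143 V
I_R1 = (V_0 - V_1)/R1 = (12 - 5.143)/40 = 0.1714 A
P_R1 = I_R1² × R1 = (0.1714)² × 40 = 1.176 W

Final answer: 1.176 W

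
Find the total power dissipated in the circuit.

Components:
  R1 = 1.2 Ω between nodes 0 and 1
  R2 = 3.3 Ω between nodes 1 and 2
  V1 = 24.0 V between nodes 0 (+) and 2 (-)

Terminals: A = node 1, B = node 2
Nodal analysis, taking node 2 as the 0 V reference.
Source V1 fixes V_0 = 24 V.
KCL at each unknown node (sum of currents leaving = 0; resistances in Ω):
  Node 1: (V_1 - 24)/1.2 + (V_1 - 0)/3.3 = 0
Collecting terms: 1.136 × V_1 = 20  =>  V_1 = 17.6 V
Power in each resistor, P = (ΔV)²/R:
  P_R1 = (24 - 17.6)²/1.2 = 34.13 W
  P_R2 = (17.6 - 0)²/3.3 = 93.87 W
P_total = P_R1 + P_R2 = 128 W

Final answer: 128 W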